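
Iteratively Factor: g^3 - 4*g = (g)*(g^2 - 4) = g*(g - 2)*(g + 2)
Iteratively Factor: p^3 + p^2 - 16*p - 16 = (p - 4)*(p^2 + 5*p + 4) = (p - 4)*(p + 4)*(p + 1)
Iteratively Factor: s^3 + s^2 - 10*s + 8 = (s - 1)*(s^2 + 2*s - 8) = (s - 1)*(s + 4)*(s - 2)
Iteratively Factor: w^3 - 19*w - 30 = (w - 5)*(w^2 + 5*w + 6) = (w - 5)*(w + 2)*(w + 3)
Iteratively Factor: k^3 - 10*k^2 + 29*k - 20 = (k - 5)*(k^2 - 5*k + 4) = (k - 5)*(k - 1)*(k - 4)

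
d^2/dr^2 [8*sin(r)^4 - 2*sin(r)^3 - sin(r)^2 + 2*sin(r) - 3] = -128*sin(r)^4 + 18*sin(r)^3 + 100*sin(r)^2 - 14*sin(r) - 2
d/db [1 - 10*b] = -10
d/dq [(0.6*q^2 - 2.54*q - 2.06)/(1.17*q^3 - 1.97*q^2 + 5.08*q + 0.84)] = (-0.702*q^4 + 5.9436*q^3 + 5.2748*q^2 - 7.1084*q + 8.3312)/(1.3689*q^6 - 4.6098*q^5 + 15.7681*q^4 - 18.0496*q^3 + 22.4968*q^2 + 8.5344*q + 0.7056)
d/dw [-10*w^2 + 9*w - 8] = 9 - 20*w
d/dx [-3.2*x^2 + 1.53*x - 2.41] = 1.53 - 6.4*x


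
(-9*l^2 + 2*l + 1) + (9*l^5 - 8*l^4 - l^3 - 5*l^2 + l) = 9*l^5 - 8*l^4 - l^3 - 14*l^2 + 3*l + 1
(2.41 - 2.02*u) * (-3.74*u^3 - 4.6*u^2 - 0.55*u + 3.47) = 7.5548*u^4 + 0.278599999999999*u^3 - 9.975*u^2 - 8.3349*u + 8.3627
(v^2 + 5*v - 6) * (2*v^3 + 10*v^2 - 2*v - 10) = 2*v^5 + 20*v^4 + 36*v^3 - 80*v^2 - 38*v + 60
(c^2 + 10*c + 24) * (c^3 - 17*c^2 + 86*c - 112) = c^5 - 7*c^4 - 60*c^3 + 340*c^2 + 944*c - 2688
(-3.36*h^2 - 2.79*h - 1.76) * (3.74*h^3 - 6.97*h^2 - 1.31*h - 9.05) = -12.5664*h^5 + 12.9846*h^4 + 17.2655*h^3 + 46.3301*h^2 + 27.5551*h + 15.928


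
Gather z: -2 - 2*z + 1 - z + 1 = -3*z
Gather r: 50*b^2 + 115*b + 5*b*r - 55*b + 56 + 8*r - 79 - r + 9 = 50*b^2 + 60*b + r*(5*b + 7) - 14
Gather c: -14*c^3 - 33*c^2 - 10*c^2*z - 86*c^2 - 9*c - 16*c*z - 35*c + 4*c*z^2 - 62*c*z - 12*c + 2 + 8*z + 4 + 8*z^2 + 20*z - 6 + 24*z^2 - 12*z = -14*c^3 + c^2*(-10*z - 119) + c*(4*z^2 - 78*z - 56) + 32*z^2 + 16*z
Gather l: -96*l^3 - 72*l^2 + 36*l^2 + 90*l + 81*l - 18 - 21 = -96*l^3 - 36*l^2 + 171*l - 39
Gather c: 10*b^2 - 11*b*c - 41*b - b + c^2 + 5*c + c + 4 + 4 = 10*b^2 - 42*b + c^2 + c*(6 - 11*b) + 8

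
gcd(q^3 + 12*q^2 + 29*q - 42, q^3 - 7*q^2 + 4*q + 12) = 1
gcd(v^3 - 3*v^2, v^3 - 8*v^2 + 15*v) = v^2 - 3*v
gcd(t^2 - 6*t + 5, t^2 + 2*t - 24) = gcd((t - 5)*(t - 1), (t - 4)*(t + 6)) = 1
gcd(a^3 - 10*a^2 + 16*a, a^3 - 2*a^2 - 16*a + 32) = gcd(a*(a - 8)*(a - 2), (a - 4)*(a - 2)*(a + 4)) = a - 2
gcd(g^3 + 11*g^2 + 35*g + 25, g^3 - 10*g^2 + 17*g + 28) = g + 1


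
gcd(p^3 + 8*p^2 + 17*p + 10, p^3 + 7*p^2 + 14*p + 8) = p^2 + 3*p + 2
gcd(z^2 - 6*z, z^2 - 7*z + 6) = z - 6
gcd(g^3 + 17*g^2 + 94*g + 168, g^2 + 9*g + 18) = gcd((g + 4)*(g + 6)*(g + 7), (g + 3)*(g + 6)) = g + 6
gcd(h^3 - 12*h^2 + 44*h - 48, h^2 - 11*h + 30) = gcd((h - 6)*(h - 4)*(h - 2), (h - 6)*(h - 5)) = h - 6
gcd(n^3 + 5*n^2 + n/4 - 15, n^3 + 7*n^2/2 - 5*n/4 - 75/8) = n^2 + n - 15/4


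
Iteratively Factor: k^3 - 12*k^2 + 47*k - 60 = (k - 4)*(k^2 - 8*k + 15) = (k - 4)*(k - 3)*(k - 5)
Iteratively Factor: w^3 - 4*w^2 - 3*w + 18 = (w - 3)*(w^2 - w - 6) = (w - 3)*(w + 2)*(w - 3)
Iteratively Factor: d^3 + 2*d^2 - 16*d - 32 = (d - 4)*(d^2 + 6*d + 8) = (d - 4)*(d + 4)*(d + 2)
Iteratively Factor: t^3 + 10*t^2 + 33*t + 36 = (t + 4)*(t^2 + 6*t + 9) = (t + 3)*(t + 4)*(t + 3)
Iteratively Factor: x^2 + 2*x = (x)*(x + 2)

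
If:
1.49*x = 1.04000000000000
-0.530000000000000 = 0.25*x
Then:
No Solution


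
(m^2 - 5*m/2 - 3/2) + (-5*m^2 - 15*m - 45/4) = -4*m^2 - 35*m/2 - 51/4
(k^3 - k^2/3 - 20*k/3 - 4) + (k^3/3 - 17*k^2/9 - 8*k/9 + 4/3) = 4*k^3/3 - 20*k^2/9 - 68*k/9 - 8/3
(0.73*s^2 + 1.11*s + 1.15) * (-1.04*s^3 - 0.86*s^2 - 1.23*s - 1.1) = -0.7592*s^5 - 1.7822*s^4 - 3.0485*s^3 - 3.1573*s^2 - 2.6355*s - 1.265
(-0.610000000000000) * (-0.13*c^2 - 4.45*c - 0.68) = 0.0793*c^2 + 2.7145*c + 0.4148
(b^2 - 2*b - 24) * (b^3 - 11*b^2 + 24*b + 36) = b^5 - 13*b^4 + 22*b^3 + 252*b^2 - 648*b - 864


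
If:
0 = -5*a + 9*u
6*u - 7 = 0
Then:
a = 21/10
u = 7/6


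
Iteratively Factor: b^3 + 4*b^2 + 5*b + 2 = (b + 1)*(b^2 + 3*b + 2) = (b + 1)^2*(b + 2)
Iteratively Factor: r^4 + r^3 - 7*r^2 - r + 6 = (r + 3)*(r^3 - 2*r^2 - r + 2) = (r - 2)*(r + 3)*(r^2 - 1) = (r - 2)*(r + 1)*(r + 3)*(r - 1)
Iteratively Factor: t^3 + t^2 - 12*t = (t + 4)*(t^2 - 3*t) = t*(t + 4)*(t - 3)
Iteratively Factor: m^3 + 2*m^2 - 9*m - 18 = (m + 2)*(m^2 - 9) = (m + 2)*(m + 3)*(m - 3)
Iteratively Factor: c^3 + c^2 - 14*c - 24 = (c - 4)*(c^2 + 5*c + 6) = (c - 4)*(c + 2)*(c + 3)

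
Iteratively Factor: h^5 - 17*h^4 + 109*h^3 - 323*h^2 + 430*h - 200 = (h - 1)*(h^4 - 16*h^3 + 93*h^2 - 230*h + 200) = (h - 5)*(h - 1)*(h^3 - 11*h^2 + 38*h - 40) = (h - 5)^2*(h - 1)*(h^2 - 6*h + 8) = (h - 5)^2*(h - 4)*(h - 1)*(h - 2)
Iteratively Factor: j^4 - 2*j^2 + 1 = (j - 1)*(j^3 + j^2 - j - 1) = (j - 1)*(j + 1)*(j^2 - 1) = (j - 1)^2*(j + 1)*(j + 1)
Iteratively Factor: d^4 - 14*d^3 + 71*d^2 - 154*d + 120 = (d - 5)*(d^3 - 9*d^2 + 26*d - 24) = (d - 5)*(d - 2)*(d^2 - 7*d + 12) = (d - 5)*(d - 4)*(d - 2)*(d - 3)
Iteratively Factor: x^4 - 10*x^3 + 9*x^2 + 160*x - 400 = (x - 4)*(x^3 - 6*x^2 - 15*x + 100) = (x - 4)*(x + 4)*(x^2 - 10*x + 25) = (x - 5)*(x - 4)*(x + 4)*(x - 5)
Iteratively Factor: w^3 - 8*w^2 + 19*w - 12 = (w - 4)*(w^2 - 4*w + 3) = (w - 4)*(w - 3)*(w - 1)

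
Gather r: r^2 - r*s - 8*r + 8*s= r^2 + r*(-s - 8) + 8*s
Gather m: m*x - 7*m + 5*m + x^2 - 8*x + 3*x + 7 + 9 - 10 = m*(x - 2) + x^2 - 5*x + 6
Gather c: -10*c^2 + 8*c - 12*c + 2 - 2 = -10*c^2 - 4*c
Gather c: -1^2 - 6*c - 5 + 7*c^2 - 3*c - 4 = 7*c^2 - 9*c - 10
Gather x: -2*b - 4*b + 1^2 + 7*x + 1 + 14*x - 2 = -6*b + 21*x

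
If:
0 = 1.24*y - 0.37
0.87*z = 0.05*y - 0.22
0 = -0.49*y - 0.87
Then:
No Solution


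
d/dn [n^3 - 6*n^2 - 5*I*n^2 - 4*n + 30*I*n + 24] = 3*n^2 - 12*n - 10*I*n - 4 + 30*I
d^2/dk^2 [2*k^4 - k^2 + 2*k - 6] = 24*k^2 - 2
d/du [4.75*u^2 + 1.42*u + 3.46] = 9.5*u + 1.42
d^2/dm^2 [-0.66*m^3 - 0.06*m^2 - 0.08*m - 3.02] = -3.96*m - 0.12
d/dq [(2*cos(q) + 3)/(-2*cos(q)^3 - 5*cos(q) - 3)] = -(6*cos(q) + 9*cos(2*q) + 2*cos(3*q) + 18)*sin(q)/(2*cos(q)^3 + 5*cos(q) + 3)^2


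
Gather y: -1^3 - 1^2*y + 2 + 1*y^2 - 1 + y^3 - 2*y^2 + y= y^3 - y^2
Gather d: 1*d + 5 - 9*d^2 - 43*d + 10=-9*d^2 - 42*d + 15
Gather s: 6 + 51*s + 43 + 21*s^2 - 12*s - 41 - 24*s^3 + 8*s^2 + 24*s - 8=-24*s^3 + 29*s^2 + 63*s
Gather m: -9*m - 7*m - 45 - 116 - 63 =-16*m - 224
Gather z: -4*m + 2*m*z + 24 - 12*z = -4*m + z*(2*m - 12) + 24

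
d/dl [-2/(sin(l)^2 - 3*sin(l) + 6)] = 2*(2*sin(l) - 3)*cos(l)/(sin(l)^2 - 3*sin(l) + 6)^2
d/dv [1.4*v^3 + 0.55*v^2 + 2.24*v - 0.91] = 4.2*v^2 + 1.1*v + 2.24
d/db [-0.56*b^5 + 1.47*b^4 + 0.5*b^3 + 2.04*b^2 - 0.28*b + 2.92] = -2.8*b^4 + 5.88*b^3 + 1.5*b^2 + 4.08*b - 0.28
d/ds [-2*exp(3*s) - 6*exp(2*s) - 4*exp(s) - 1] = (-6*exp(2*s) - 12*exp(s) - 4)*exp(s)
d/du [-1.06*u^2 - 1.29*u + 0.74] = -2.12*u - 1.29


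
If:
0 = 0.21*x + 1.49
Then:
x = -7.10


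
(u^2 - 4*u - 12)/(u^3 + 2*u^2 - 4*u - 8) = (u - 6)/(u^2 - 4)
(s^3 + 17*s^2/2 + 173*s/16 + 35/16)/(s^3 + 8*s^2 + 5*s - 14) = (s^2 + 3*s/2 + 5/16)/(s^2 + s - 2)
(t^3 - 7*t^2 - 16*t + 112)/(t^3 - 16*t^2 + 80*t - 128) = (t^2 - 3*t - 28)/(t^2 - 12*t + 32)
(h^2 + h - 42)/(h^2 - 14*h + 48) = (h + 7)/(h - 8)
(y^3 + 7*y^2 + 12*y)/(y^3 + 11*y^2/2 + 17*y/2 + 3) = 2*y*(y + 4)/(2*y^2 + 5*y + 2)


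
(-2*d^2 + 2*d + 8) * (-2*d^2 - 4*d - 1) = 4*d^4 + 4*d^3 - 22*d^2 - 34*d - 8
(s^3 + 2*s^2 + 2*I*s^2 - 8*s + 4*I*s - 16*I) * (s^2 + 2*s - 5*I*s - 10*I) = s^5 + 4*s^4 - 3*I*s^4 + 6*s^3 - 12*I*s^3 + 24*s^2 + 12*I*s^2 - 40*s + 48*I*s - 160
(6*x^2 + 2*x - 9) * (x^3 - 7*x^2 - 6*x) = 6*x^5 - 40*x^4 - 59*x^3 + 51*x^2 + 54*x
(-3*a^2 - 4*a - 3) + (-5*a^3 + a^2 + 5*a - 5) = -5*a^3 - 2*a^2 + a - 8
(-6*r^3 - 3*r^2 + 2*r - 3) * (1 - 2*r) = 12*r^4 - 7*r^2 + 8*r - 3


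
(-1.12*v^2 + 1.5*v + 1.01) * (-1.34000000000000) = 1.5008*v^2 - 2.01*v - 1.3534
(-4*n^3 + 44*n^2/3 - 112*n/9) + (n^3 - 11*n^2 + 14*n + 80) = -3*n^3 + 11*n^2/3 + 14*n/9 + 80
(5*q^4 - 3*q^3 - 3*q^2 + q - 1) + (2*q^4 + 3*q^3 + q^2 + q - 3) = 7*q^4 - 2*q^2 + 2*q - 4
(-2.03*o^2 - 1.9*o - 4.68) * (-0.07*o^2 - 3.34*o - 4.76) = 0.1421*o^4 + 6.9132*o^3 + 16.3364*o^2 + 24.6752*o + 22.2768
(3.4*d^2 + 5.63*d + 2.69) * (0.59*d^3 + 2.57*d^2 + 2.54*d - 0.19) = 2.006*d^5 + 12.0597*d^4 + 24.6922*d^3 + 20.5675*d^2 + 5.7629*d - 0.5111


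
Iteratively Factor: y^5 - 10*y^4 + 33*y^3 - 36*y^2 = (y - 3)*(y^4 - 7*y^3 + 12*y^2) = y*(y - 3)*(y^3 - 7*y^2 + 12*y) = y^2*(y - 3)*(y^2 - 7*y + 12) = y^2*(y - 4)*(y - 3)*(y - 3)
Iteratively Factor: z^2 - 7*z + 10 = (z - 2)*(z - 5)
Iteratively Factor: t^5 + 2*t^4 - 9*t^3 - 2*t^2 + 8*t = (t + 4)*(t^4 - 2*t^3 - t^2 + 2*t) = (t + 1)*(t + 4)*(t^3 - 3*t^2 + 2*t) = (t - 2)*(t + 1)*(t + 4)*(t^2 - t) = (t - 2)*(t - 1)*(t + 1)*(t + 4)*(t)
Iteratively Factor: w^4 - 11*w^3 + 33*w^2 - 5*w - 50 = (w - 5)*(w^3 - 6*w^2 + 3*w + 10) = (w - 5)*(w + 1)*(w^2 - 7*w + 10) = (w - 5)^2*(w + 1)*(w - 2)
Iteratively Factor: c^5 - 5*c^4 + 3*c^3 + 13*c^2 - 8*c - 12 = (c + 1)*(c^4 - 6*c^3 + 9*c^2 + 4*c - 12) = (c - 3)*(c + 1)*(c^3 - 3*c^2 + 4) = (c - 3)*(c - 2)*(c + 1)*(c^2 - c - 2) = (c - 3)*(c - 2)*(c + 1)^2*(c - 2)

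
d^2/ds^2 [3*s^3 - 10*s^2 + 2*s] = 18*s - 20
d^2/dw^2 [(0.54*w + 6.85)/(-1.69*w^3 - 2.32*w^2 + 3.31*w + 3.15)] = (-9.253764*w^5 - 247.474812*w^4 - 441.574084*w^3 - 25.80363*w^2 + 73.14135*w - 238.95755)/(4.826809*w^9 + 19.878456*w^8 - 1.072305*w^7 - 92.370065*w^6 - 72.002925*w^5 + 131.115486*w^4 + 159.179264*w^3 - 34.474545*w^2 - 98.530425*w - 31.255875)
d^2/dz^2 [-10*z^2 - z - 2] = -20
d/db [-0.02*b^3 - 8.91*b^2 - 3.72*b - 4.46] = -0.06*b^2 - 17.82*b - 3.72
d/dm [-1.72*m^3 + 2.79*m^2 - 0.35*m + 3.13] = -5.16*m^2 + 5.58*m - 0.35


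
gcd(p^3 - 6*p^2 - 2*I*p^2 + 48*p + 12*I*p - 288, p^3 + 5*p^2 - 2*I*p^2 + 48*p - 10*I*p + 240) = p^2 - 2*I*p + 48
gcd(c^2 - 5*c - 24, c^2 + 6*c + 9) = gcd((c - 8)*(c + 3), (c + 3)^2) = c + 3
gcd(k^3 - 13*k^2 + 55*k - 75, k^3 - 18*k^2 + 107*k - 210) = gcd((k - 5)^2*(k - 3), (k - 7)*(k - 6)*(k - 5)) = k - 5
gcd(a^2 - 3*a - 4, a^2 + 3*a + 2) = a + 1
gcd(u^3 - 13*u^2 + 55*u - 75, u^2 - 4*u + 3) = u - 3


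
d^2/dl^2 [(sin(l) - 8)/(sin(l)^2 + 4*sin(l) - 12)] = (-9*sin(l)^5 + 36*sin(l)^4 + 416*sin(l)^2 + 289*sin(l)/2 - 9*sin(3*l) + sin(5*l)/2 - 352)/((sin(l) - 2)^3*(sin(l) + 6)^3)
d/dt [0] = 0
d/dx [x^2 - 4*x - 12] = 2*x - 4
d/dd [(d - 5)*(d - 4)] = 2*d - 9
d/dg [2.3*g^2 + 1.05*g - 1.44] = 4.6*g + 1.05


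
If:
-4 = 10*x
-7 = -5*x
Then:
No Solution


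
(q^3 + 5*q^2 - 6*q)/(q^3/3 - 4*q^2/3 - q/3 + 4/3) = 3*q*(q + 6)/(q^2 - 3*q - 4)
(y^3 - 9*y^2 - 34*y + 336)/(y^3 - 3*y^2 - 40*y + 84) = (y - 8)/(y - 2)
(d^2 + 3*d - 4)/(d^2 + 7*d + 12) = (d - 1)/(d + 3)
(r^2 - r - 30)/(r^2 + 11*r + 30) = (r - 6)/(r + 6)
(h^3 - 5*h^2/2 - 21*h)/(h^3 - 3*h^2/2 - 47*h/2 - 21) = h/(h + 1)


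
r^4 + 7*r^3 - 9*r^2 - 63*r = r*(r - 3)*(r + 3)*(r + 7)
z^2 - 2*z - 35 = (z - 7)*(z + 5)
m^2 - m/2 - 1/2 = (m - 1)*(m + 1/2)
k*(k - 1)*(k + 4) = k^3 + 3*k^2 - 4*k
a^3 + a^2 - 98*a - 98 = (a + 1)*(a - 7*sqrt(2))*(a + 7*sqrt(2))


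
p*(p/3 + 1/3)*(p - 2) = p^3/3 - p^2/3 - 2*p/3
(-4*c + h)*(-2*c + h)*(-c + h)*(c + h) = -8*c^4 + 6*c^3*h + 7*c^2*h^2 - 6*c*h^3 + h^4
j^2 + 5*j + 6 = (j + 2)*(j + 3)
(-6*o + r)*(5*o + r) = -30*o^2 - o*r + r^2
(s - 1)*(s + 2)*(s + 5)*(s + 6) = s^4 + 12*s^3 + 39*s^2 + 8*s - 60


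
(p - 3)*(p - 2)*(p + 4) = p^3 - p^2 - 14*p + 24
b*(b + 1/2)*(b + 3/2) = b^3 + 2*b^2 + 3*b/4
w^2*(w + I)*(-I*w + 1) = -I*w^4 + 2*w^3 + I*w^2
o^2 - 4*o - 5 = (o - 5)*(o + 1)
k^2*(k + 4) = k^3 + 4*k^2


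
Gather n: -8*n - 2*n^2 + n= -2*n^2 - 7*n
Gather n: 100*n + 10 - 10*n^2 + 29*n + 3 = -10*n^2 + 129*n + 13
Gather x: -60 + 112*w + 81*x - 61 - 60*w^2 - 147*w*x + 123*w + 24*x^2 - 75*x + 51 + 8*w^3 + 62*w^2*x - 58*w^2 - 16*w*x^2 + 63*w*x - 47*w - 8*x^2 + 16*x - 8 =8*w^3 - 118*w^2 + 188*w + x^2*(16 - 16*w) + x*(62*w^2 - 84*w + 22) - 78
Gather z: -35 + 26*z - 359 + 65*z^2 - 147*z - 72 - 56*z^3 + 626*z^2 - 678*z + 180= -56*z^3 + 691*z^2 - 799*z - 286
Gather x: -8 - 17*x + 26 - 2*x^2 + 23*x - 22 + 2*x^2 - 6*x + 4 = 0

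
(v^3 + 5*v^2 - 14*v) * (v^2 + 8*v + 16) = v^5 + 13*v^4 + 42*v^3 - 32*v^2 - 224*v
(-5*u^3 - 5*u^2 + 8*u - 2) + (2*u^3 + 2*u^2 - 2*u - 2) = -3*u^3 - 3*u^2 + 6*u - 4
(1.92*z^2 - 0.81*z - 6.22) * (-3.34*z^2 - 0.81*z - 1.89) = -6.4128*z^4 + 1.1502*z^3 + 17.8021*z^2 + 6.5691*z + 11.7558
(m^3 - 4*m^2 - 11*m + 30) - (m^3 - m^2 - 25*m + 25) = -3*m^2 + 14*m + 5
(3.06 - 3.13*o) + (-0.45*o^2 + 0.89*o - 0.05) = -0.45*o^2 - 2.24*o + 3.01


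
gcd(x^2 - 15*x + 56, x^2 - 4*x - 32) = x - 8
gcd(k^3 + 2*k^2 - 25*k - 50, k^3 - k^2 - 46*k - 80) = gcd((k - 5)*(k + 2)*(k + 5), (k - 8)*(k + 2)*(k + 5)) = k^2 + 7*k + 10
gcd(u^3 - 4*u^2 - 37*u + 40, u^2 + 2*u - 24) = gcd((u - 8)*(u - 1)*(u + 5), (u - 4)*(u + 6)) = 1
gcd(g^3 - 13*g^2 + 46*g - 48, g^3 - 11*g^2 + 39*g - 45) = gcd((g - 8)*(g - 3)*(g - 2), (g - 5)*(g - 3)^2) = g - 3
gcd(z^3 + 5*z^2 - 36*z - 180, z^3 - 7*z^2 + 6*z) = z - 6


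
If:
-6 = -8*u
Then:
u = 3/4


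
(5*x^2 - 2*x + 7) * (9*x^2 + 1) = 45*x^4 - 18*x^3 + 68*x^2 - 2*x + 7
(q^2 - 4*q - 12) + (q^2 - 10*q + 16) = 2*q^2 - 14*q + 4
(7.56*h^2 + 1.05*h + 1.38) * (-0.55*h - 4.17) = -4.158*h^3 - 32.1027*h^2 - 5.1375*h - 5.7546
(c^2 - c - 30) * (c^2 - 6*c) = c^4 - 7*c^3 - 24*c^2 + 180*c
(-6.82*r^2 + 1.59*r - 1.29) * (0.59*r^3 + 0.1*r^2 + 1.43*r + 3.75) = -4.0238*r^5 + 0.2561*r^4 - 10.3547*r^3 - 23.4303*r^2 + 4.1178*r - 4.8375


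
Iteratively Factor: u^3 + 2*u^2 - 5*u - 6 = (u + 1)*(u^2 + u - 6) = (u - 2)*(u + 1)*(u + 3)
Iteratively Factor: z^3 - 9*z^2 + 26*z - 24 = (z - 3)*(z^2 - 6*z + 8) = (z - 3)*(z - 2)*(z - 4)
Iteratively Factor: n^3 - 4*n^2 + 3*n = (n - 3)*(n^2 - n) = (n - 3)*(n - 1)*(n)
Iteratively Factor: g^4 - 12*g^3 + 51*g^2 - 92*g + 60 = (g - 3)*(g^3 - 9*g^2 + 24*g - 20) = (g - 3)*(g - 2)*(g^2 - 7*g + 10) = (g - 3)*(g - 2)^2*(g - 5)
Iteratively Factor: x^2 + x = (x)*(x + 1)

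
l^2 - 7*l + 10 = (l - 5)*(l - 2)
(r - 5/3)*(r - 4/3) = r^2 - 3*r + 20/9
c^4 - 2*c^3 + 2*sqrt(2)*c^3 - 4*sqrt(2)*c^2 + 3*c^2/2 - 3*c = c*(c - 2)*(c + sqrt(2)/2)*(c + 3*sqrt(2)/2)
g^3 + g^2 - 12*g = g*(g - 3)*(g + 4)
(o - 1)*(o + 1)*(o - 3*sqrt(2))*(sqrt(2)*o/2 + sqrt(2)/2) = sqrt(2)*o^4/2 - 3*o^3 + sqrt(2)*o^3/2 - 3*o^2 - sqrt(2)*o^2/2 - sqrt(2)*o/2 + 3*o + 3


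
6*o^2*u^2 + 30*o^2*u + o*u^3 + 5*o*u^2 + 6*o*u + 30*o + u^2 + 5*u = (6*o + u)*(u + 5)*(o*u + 1)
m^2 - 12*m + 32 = (m - 8)*(m - 4)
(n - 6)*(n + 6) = n^2 - 36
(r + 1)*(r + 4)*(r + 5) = r^3 + 10*r^2 + 29*r + 20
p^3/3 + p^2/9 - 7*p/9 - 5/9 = (p/3 + 1/3)*(p - 5/3)*(p + 1)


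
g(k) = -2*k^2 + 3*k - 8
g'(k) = 3 - 4*k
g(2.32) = -11.80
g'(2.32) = -6.28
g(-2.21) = -24.40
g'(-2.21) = 11.84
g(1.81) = -9.12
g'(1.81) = -4.24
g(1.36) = -7.62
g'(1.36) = -2.44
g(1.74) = -8.84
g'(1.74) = -3.96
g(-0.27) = -8.96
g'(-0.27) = 4.08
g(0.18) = -7.52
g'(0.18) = 2.28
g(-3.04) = -35.60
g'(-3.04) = 15.16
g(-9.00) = -197.00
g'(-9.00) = 39.00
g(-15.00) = -503.00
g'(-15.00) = 63.00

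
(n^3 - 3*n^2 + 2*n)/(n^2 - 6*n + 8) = n*(n - 1)/(n - 4)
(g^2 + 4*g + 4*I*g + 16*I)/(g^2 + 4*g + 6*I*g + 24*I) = (g + 4*I)/(g + 6*I)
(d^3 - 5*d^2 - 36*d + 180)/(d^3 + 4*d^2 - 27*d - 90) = (d - 6)/(d + 3)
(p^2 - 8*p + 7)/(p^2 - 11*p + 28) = (p - 1)/(p - 4)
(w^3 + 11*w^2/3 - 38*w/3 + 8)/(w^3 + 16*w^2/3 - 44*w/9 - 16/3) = 3*(w - 1)/(3*w + 2)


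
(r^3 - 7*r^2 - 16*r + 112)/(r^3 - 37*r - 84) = (r - 4)/(r + 3)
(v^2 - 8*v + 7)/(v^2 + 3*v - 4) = (v - 7)/(v + 4)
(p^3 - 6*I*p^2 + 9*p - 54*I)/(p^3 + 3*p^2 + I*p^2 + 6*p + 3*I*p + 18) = (p^2 - 9*I*p - 18)/(p^2 + p*(3 - 2*I) - 6*I)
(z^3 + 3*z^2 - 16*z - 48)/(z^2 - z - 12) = z + 4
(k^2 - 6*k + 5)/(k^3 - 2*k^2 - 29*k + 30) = (k - 5)/(k^2 - k - 30)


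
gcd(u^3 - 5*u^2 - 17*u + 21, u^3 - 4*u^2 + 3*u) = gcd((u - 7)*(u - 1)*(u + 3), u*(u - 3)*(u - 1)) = u - 1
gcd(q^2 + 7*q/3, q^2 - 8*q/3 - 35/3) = q + 7/3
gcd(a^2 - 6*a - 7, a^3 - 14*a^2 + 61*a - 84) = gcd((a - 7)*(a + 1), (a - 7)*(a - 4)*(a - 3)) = a - 7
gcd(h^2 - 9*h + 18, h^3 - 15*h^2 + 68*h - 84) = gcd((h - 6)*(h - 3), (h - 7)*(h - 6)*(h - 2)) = h - 6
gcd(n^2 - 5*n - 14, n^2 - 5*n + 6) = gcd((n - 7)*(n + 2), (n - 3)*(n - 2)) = 1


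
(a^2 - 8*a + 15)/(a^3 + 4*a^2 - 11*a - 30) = (a - 5)/(a^2 + 7*a + 10)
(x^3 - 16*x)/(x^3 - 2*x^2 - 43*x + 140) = x*(x + 4)/(x^2 + 2*x - 35)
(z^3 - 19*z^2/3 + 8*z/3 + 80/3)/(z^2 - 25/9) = 3*(z^2 - 8*z + 16)/(3*z - 5)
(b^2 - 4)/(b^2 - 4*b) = (b^2 - 4)/(b*(b - 4))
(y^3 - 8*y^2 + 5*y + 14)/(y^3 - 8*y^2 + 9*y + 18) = (y^2 - 9*y + 14)/(y^2 - 9*y + 18)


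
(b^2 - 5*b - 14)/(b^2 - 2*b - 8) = (b - 7)/(b - 4)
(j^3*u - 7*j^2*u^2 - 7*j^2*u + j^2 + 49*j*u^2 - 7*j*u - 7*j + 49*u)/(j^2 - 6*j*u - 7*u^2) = (j^2*u - 7*j*u + j - 7)/(j + u)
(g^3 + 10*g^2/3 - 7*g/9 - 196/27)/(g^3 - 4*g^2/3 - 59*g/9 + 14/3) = (9*g^2 + 9*g - 28)/(3*(3*g^2 - 11*g + 6))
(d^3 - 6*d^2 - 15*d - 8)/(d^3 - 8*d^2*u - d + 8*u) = (-d^2 + 7*d + 8)/(-d^2 + 8*d*u + d - 8*u)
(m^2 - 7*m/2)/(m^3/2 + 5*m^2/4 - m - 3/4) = 2*m*(2*m - 7)/(2*m^3 + 5*m^2 - 4*m - 3)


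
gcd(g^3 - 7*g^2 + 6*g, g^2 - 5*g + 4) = g - 1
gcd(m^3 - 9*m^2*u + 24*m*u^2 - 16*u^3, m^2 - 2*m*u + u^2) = -m + u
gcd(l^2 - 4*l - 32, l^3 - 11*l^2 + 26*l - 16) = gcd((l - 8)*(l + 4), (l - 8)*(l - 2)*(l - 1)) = l - 8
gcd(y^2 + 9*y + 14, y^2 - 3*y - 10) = y + 2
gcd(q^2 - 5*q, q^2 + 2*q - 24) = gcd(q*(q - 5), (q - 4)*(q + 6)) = 1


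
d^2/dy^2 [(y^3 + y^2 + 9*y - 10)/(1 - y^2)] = 2*(-10*y^3 + 27*y^2 - 30*y + 9)/(y^6 - 3*y^4 + 3*y^2 - 1)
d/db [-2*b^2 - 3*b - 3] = -4*b - 3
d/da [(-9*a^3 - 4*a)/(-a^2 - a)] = (9*a^2 + 18*a - 4)/(a^2 + 2*a + 1)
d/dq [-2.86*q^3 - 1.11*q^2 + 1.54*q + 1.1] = -8.58*q^2 - 2.22*q + 1.54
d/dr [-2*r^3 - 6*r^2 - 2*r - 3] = -6*r^2 - 12*r - 2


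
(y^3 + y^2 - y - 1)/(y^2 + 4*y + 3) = (y^2 - 1)/(y + 3)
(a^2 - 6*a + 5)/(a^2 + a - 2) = (a - 5)/(a + 2)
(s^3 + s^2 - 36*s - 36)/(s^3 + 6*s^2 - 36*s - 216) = (s + 1)/(s + 6)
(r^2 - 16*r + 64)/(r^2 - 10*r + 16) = (r - 8)/(r - 2)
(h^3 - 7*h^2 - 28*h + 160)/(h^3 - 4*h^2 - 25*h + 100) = (h - 8)/(h - 5)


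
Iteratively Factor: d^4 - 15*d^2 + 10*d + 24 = (d + 4)*(d^3 - 4*d^2 + d + 6) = (d - 2)*(d + 4)*(d^2 - 2*d - 3) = (d - 2)*(d + 1)*(d + 4)*(d - 3)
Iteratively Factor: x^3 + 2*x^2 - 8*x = (x + 4)*(x^2 - 2*x) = x*(x + 4)*(x - 2)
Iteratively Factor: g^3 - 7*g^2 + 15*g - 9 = (g - 3)*(g^2 - 4*g + 3) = (g - 3)*(g - 1)*(g - 3)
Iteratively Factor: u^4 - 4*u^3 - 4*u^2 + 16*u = (u + 2)*(u^3 - 6*u^2 + 8*u) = u*(u + 2)*(u^2 - 6*u + 8) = u*(u - 2)*(u + 2)*(u - 4)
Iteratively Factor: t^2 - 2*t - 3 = (t + 1)*(t - 3)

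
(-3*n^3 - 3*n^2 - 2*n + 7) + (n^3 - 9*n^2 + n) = -2*n^3 - 12*n^2 - n + 7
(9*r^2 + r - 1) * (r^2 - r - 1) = 9*r^4 - 8*r^3 - 11*r^2 + 1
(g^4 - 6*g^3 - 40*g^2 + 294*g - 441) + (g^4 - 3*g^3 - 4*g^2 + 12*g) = 2*g^4 - 9*g^3 - 44*g^2 + 306*g - 441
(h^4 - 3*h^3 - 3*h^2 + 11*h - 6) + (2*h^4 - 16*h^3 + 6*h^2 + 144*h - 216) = 3*h^4 - 19*h^3 + 3*h^2 + 155*h - 222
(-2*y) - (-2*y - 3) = 3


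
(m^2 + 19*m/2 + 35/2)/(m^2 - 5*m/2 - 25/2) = (m + 7)/(m - 5)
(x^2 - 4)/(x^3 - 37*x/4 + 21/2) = 4*(x + 2)/(4*x^2 + 8*x - 21)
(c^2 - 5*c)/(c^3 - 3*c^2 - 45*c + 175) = c/(c^2 + 2*c - 35)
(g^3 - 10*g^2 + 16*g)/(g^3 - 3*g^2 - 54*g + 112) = g/(g + 7)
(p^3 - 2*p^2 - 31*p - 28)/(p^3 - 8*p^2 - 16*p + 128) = (p^2 - 6*p - 7)/(p^2 - 12*p + 32)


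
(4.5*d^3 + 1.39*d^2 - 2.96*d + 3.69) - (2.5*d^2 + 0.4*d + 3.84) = 4.5*d^3 - 1.11*d^2 - 3.36*d - 0.15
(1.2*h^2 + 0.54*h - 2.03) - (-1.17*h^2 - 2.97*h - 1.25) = 2.37*h^2 + 3.51*h - 0.78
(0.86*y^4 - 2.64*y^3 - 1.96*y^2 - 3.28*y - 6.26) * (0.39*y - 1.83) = 0.3354*y^5 - 2.6034*y^4 + 4.0668*y^3 + 2.3076*y^2 + 3.561*y + 11.4558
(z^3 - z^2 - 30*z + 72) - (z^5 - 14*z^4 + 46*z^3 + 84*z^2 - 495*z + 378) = -z^5 + 14*z^4 - 45*z^3 - 85*z^2 + 465*z - 306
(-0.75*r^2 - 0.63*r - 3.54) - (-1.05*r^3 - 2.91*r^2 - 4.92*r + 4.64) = 1.05*r^3 + 2.16*r^2 + 4.29*r - 8.18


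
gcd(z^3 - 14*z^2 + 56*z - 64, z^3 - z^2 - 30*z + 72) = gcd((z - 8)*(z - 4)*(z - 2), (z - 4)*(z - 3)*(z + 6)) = z - 4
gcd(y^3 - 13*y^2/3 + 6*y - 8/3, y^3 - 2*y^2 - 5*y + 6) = y - 1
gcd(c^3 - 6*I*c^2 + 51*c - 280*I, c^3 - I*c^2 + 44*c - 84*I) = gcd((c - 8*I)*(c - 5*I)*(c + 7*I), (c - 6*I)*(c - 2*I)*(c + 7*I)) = c + 7*I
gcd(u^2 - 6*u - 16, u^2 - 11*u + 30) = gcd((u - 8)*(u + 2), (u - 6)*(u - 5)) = 1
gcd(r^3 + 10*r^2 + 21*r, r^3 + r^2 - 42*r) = r^2 + 7*r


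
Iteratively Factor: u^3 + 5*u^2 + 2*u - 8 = (u + 4)*(u^2 + u - 2) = (u + 2)*(u + 4)*(u - 1)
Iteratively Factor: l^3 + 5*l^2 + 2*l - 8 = (l + 2)*(l^2 + 3*l - 4) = (l - 1)*(l + 2)*(l + 4)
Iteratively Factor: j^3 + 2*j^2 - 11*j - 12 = (j + 4)*(j^2 - 2*j - 3) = (j - 3)*(j + 4)*(j + 1)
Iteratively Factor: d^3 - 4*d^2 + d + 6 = (d - 2)*(d^2 - 2*d - 3) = (d - 3)*(d - 2)*(d + 1)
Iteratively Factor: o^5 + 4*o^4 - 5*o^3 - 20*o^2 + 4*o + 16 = (o + 4)*(o^4 - 5*o^2 + 4) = (o - 1)*(o + 4)*(o^3 + o^2 - 4*o - 4) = (o - 1)*(o + 1)*(o + 4)*(o^2 - 4) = (o - 2)*(o - 1)*(o + 1)*(o + 4)*(o + 2)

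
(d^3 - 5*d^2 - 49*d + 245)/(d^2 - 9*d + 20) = (d^2 - 49)/(d - 4)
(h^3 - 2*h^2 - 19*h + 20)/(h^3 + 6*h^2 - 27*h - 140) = (h - 1)/(h + 7)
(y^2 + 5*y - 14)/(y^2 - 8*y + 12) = (y + 7)/(y - 6)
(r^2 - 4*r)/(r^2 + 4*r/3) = 3*(r - 4)/(3*r + 4)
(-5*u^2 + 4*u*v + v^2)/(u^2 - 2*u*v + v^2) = (-5*u - v)/(u - v)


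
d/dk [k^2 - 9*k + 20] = 2*k - 9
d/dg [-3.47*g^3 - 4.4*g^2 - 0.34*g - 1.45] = -10.41*g^2 - 8.8*g - 0.34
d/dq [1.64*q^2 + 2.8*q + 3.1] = 3.28*q + 2.8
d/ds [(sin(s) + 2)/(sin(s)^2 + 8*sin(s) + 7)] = (-4*sin(s) + cos(s)^2 - 10)*cos(s)/(sin(s)^2 + 8*sin(s) + 7)^2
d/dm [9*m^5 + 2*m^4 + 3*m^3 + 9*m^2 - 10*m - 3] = 45*m^4 + 8*m^3 + 9*m^2 + 18*m - 10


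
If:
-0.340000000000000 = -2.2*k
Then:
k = 0.15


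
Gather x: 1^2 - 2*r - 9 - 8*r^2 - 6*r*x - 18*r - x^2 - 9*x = -8*r^2 - 20*r - x^2 + x*(-6*r - 9) - 8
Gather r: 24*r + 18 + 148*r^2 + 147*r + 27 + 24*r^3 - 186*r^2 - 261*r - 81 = 24*r^3 - 38*r^2 - 90*r - 36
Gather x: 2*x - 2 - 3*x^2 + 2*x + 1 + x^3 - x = x^3 - 3*x^2 + 3*x - 1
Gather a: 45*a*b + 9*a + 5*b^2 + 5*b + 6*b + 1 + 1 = a*(45*b + 9) + 5*b^2 + 11*b + 2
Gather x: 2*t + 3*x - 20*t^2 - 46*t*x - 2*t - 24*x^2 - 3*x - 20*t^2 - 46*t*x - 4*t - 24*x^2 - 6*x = -40*t^2 - 4*t - 48*x^2 + x*(-92*t - 6)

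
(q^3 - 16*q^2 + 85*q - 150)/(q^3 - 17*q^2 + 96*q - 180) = (q - 5)/(q - 6)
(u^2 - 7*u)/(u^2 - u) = (u - 7)/(u - 1)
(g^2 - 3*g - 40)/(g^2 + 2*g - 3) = (g^2 - 3*g - 40)/(g^2 + 2*g - 3)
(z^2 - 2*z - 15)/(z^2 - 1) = (z^2 - 2*z - 15)/(z^2 - 1)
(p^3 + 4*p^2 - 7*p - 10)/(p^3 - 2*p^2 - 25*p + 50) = (p + 1)/(p - 5)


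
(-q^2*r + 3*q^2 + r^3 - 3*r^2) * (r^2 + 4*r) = -q^2*r^3 - q^2*r^2 + 12*q^2*r + r^5 + r^4 - 12*r^3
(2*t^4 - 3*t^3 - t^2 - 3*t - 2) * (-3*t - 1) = -6*t^5 + 7*t^4 + 6*t^3 + 10*t^2 + 9*t + 2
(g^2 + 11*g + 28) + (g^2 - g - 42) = 2*g^2 + 10*g - 14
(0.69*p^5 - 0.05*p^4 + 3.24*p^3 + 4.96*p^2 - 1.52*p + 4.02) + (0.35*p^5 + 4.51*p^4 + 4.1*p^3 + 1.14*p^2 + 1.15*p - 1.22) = 1.04*p^5 + 4.46*p^4 + 7.34*p^3 + 6.1*p^2 - 0.37*p + 2.8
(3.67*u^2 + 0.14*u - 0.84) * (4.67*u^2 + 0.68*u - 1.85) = 17.1389*u^4 + 3.1494*u^3 - 10.6171*u^2 - 0.8302*u + 1.554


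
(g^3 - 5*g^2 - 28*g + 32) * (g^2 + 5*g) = g^5 - 53*g^3 - 108*g^2 + 160*g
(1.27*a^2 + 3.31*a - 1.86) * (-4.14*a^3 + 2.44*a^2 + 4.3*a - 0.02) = -5.2578*a^5 - 10.6046*a^4 + 21.2378*a^3 + 9.6692*a^2 - 8.0642*a + 0.0372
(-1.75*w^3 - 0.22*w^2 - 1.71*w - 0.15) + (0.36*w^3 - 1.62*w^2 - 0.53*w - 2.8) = -1.39*w^3 - 1.84*w^2 - 2.24*w - 2.95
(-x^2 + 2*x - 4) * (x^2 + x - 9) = -x^4 + x^3 + 7*x^2 - 22*x + 36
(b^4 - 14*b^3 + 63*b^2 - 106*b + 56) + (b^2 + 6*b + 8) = b^4 - 14*b^3 + 64*b^2 - 100*b + 64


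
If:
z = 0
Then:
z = 0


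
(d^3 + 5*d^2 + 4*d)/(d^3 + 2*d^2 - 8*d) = (d + 1)/(d - 2)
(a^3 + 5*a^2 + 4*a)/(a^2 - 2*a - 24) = a*(a + 1)/(a - 6)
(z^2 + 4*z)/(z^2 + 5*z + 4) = z/(z + 1)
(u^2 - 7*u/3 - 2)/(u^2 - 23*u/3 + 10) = (3*u^2 - 7*u - 6)/(3*u^2 - 23*u + 30)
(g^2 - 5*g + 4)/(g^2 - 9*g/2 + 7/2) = 2*(g - 4)/(2*g - 7)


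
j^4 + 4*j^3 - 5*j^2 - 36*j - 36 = (j - 3)*(j + 2)^2*(j + 3)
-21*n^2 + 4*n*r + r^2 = (-3*n + r)*(7*n + r)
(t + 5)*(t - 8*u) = t^2 - 8*t*u + 5*t - 40*u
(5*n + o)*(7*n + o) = 35*n^2 + 12*n*o + o^2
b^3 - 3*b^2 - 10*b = b*(b - 5)*(b + 2)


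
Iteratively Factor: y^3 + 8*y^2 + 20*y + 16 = (y + 2)*(y^2 + 6*y + 8) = (y + 2)*(y + 4)*(y + 2)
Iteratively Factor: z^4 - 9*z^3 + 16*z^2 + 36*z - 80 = (z - 2)*(z^3 - 7*z^2 + 2*z + 40) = (z - 2)*(z + 2)*(z^2 - 9*z + 20) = (z - 4)*(z - 2)*(z + 2)*(z - 5)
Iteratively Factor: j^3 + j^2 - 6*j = (j + 3)*(j^2 - 2*j) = (j - 2)*(j + 3)*(j)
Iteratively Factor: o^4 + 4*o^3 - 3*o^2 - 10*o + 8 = (o - 1)*(o^3 + 5*o^2 + 2*o - 8) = (o - 1)*(o + 4)*(o^2 + o - 2) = (o - 1)^2*(o + 4)*(o + 2)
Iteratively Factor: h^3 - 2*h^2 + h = (h - 1)*(h^2 - h) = (h - 1)^2*(h)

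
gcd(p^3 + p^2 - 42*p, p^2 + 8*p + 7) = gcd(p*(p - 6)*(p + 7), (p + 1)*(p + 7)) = p + 7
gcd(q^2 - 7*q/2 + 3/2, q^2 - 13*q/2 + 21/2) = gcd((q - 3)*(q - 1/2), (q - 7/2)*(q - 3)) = q - 3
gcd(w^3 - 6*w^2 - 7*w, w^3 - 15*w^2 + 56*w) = w^2 - 7*w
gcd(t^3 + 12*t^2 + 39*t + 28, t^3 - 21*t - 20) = t^2 + 5*t + 4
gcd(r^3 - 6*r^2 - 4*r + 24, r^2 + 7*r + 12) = 1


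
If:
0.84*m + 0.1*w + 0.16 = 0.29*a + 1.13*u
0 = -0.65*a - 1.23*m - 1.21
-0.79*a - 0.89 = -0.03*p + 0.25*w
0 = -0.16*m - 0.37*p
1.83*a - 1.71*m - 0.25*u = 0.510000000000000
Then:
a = -0.47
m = -0.73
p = 0.32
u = -0.46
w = -2.03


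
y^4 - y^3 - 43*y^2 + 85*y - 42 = (y - 6)*(y - 1)^2*(y + 7)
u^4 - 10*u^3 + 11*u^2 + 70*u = u*(u - 7)*(u - 5)*(u + 2)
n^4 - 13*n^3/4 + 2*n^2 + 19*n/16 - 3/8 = (n - 2)*(n - 3/2)*(n - 1/4)*(n + 1/2)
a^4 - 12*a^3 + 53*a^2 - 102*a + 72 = (a - 4)*(a - 3)^2*(a - 2)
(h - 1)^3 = h^3 - 3*h^2 + 3*h - 1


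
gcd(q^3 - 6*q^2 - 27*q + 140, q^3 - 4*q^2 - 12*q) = 1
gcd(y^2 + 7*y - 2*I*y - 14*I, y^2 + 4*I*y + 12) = y - 2*I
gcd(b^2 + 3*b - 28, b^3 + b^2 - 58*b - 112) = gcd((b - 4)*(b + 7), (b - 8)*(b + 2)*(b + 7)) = b + 7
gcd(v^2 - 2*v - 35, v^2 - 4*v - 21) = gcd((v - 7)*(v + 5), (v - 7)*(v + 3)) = v - 7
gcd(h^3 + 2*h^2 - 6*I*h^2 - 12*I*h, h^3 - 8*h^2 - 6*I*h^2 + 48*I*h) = h^2 - 6*I*h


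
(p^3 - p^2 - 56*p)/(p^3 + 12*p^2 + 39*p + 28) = p*(p - 8)/(p^2 + 5*p + 4)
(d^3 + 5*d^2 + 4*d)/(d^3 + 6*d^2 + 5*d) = (d + 4)/(d + 5)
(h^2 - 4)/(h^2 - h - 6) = (h - 2)/(h - 3)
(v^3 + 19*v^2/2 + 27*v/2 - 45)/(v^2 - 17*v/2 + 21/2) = (v^2 + 11*v + 30)/(v - 7)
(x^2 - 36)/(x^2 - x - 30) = (x + 6)/(x + 5)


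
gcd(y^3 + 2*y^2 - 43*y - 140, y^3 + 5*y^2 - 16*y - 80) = y^2 + 9*y + 20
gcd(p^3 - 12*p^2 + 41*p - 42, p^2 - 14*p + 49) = p - 7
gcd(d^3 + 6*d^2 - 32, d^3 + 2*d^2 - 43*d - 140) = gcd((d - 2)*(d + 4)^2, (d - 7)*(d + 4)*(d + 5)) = d + 4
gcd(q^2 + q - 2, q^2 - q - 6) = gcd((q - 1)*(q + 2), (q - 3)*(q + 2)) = q + 2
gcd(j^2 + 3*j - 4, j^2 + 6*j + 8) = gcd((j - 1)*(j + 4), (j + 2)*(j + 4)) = j + 4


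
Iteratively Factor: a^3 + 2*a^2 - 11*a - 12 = (a - 3)*(a^2 + 5*a + 4) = (a - 3)*(a + 1)*(a + 4)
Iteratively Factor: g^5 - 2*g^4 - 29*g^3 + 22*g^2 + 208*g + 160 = (g + 2)*(g^4 - 4*g^3 - 21*g^2 + 64*g + 80) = (g - 5)*(g + 2)*(g^3 + g^2 - 16*g - 16) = (g - 5)*(g + 2)*(g + 4)*(g^2 - 3*g - 4) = (g - 5)*(g + 1)*(g + 2)*(g + 4)*(g - 4)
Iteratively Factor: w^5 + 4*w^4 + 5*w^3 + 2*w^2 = (w)*(w^4 + 4*w^3 + 5*w^2 + 2*w) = w*(w + 1)*(w^3 + 3*w^2 + 2*w) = w*(w + 1)*(w + 2)*(w^2 + w) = w*(w + 1)^2*(w + 2)*(w)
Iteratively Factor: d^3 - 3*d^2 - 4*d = (d)*(d^2 - 3*d - 4) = d*(d + 1)*(d - 4)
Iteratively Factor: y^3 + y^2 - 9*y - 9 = (y - 3)*(y^2 + 4*y + 3) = (y - 3)*(y + 3)*(y + 1)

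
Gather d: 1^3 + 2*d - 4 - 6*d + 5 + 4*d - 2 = 0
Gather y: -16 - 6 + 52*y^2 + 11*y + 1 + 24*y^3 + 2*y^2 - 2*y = 24*y^3 + 54*y^2 + 9*y - 21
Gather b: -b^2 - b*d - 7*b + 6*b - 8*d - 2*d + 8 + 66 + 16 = -b^2 + b*(-d - 1) - 10*d + 90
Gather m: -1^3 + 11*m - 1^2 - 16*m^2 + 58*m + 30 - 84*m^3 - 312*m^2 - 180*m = -84*m^3 - 328*m^2 - 111*m + 28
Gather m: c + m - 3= c + m - 3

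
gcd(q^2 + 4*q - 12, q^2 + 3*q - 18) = q + 6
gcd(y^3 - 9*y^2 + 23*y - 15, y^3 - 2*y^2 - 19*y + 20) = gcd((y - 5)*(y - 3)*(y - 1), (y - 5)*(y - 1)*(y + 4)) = y^2 - 6*y + 5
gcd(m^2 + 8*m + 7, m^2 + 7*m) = m + 7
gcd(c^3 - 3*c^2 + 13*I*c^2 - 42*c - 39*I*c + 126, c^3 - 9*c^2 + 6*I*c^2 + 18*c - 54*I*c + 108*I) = c^2 + c*(-3 + 6*I) - 18*I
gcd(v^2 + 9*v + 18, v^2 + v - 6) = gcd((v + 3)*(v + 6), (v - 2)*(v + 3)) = v + 3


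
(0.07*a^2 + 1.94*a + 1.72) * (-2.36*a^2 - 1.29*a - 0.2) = -0.1652*a^4 - 4.6687*a^3 - 6.5758*a^2 - 2.6068*a - 0.344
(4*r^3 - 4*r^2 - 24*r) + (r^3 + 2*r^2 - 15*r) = 5*r^3 - 2*r^2 - 39*r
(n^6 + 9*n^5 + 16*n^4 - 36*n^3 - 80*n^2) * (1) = n^6 + 9*n^5 + 16*n^4 - 36*n^3 - 80*n^2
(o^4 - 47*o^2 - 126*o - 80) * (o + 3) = o^5 + 3*o^4 - 47*o^3 - 267*o^2 - 458*o - 240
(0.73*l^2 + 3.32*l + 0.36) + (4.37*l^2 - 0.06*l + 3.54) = 5.1*l^2 + 3.26*l + 3.9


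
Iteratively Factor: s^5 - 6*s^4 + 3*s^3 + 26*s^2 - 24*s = (s - 4)*(s^4 - 2*s^3 - 5*s^2 + 6*s) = (s - 4)*(s + 2)*(s^3 - 4*s^2 + 3*s) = s*(s - 4)*(s + 2)*(s^2 - 4*s + 3) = s*(s - 4)*(s - 1)*(s + 2)*(s - 3)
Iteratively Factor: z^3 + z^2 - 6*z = (z - 2)*(z^2 + 3*z) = (z - 2)*(z + 3)*(z)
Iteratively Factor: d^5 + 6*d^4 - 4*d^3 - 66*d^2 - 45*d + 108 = (d - 1)*(d^4 + 7*d^3 + 3*d^2 - 63*d - 108) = (d - 3)*(d - 1)*(d^3 + 10*d^2 + 33*d + 36) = (d - 3)*(d - 1)*(d + 3)*(d^2 + 7*d + 12) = (d - 3)*(d - 1)*(d + 3)*(d + 4)*(d + 3)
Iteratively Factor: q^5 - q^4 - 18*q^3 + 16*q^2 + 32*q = (q - 2)*(q^4 + q^3 - 16*q^2 - 16*q) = (q - 2)*(q + 4)*(q^3 - 3*q^2 - 4*q) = (q - 2)*(q + 1)*(q + 4)*(q^2 - 4*q) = (q - 4)*(q - 2)*(q + 1)*(q + 4)*(q)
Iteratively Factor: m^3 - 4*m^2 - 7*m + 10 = (m - 1)*(m^2 - 3*m - 10) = (m - 1)*(m + 2)*(m - 5)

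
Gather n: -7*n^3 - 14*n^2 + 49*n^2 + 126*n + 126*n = -7*n^3 + 35*n^2 + 252*n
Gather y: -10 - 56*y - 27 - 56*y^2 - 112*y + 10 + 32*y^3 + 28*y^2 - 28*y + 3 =32*y^3 - 28*y^2 - 196*y - 24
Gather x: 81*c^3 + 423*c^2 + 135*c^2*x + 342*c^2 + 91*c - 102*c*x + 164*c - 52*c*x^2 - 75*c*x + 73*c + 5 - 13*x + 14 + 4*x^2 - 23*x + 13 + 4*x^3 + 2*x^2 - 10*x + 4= 81*c^3 + 765*c^2 + 328*c + 4*x^3 + x^2*(6 - 52*c) + x*(135*c^2 - 177*c - 46) + 36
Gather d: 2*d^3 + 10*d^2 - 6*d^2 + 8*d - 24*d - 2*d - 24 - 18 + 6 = 2*d^3 + 4*d^2 - 18*d - 36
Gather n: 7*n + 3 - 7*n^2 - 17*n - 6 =-7*n^2 - 10*n - 3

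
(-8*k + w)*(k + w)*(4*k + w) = -32*k^3 - 36*k^2*w - 3*k*w^2 + w^3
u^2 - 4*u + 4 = (u - 2)^2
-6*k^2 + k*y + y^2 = (-2*k + y)*(3*k + y)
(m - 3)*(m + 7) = m^2 + 4*m - 21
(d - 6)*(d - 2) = d^2 - 8*d + 12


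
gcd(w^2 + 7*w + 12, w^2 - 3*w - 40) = 1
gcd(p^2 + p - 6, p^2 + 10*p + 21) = p + 3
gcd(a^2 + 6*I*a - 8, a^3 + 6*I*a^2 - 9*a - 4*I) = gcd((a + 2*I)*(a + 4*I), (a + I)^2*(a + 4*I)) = a + 4*I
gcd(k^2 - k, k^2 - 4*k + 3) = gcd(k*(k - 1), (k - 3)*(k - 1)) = k - 1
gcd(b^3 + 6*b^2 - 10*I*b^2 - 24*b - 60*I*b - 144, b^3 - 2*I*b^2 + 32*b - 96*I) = b - 4*I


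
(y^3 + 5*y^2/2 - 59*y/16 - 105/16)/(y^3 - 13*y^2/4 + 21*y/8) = (4*y^2 + 17*y + 15)/(2*y*(2*y - 3))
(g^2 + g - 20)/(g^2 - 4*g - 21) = (-g^2 - g + 20)/(-g^2 + 4*g + 21)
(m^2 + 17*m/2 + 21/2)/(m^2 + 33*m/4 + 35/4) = 2*(2*m + 3)/(4*m + 5)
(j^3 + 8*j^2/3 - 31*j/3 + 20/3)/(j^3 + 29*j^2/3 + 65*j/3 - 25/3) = (3*j^2 - 7*j + 4)/(3*j^2 + 14*j - 5)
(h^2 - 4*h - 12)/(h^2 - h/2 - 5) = 2*(h - 6)/(2*h - 5)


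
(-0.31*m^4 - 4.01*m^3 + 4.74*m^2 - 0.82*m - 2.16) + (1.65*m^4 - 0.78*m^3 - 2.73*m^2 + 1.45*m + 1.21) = 1.34*m^4 - 4.79*m^3 + 2.01*m^2 + 0.63*m - 0.95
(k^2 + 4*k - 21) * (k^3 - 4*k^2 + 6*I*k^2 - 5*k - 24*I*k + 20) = k^5 + 6*I*k^4 - 42*k^3 + 84*k^2 - 222*I*k^2 + 185*k + 504*I*k - 420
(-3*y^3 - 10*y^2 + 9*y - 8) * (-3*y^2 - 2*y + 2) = 9*y^5 + 36*y^4 - 13*y^3 - 14*y^2 + 34*y - 16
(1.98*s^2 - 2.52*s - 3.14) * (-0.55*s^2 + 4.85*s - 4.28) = -1.089*s^4 + 10.989*s^3 - 18.9694*s^2 - 4.4434*s + 13.4392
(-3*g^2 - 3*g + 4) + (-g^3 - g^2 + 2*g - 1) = -g^3 - 4*g^2 - g + 3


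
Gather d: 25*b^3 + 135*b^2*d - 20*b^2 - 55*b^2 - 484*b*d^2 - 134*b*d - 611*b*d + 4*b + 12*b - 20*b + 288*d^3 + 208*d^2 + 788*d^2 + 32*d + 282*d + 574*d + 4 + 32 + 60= 25*b^3 - 75*b^2 - 4*b + 288*d^3 + d^2*(996 - 484*b) + d*(135*b^2 - 745*b + 888) + 96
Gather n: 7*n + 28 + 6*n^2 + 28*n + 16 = 6*n^2 + 35*n + 44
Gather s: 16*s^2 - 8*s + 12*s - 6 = 16*s^2 + 4*s - 6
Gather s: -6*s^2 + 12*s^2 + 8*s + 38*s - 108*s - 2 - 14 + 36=6*s^2 - 62*s + 20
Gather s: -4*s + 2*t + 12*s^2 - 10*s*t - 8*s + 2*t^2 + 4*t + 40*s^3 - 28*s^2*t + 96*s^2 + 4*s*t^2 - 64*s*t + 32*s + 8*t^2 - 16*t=40*s^3 + s^2*(108 - 28*t) + s*(4*t^2 - 74*t + 20) + 10*t^2 - 10*t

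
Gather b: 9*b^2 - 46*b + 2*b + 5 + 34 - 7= 9*b^2 - 44*b + 32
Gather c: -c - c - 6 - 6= -2*c - 12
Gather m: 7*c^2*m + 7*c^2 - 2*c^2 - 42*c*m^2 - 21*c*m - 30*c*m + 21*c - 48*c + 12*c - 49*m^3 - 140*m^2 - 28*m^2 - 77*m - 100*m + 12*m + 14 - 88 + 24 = 5*c^2 - 15*c - 49*m^3 + m^2*(-42*c - 168) + m*(7*c^2 - 51*c - 165) - 50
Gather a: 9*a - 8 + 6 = 9*a - 2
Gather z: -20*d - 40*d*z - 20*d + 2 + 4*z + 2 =-40*d + z*(4 - 40*d) + 4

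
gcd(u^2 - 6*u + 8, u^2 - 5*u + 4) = u - 4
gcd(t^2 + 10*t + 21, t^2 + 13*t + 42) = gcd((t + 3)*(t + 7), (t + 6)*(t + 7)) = t + 7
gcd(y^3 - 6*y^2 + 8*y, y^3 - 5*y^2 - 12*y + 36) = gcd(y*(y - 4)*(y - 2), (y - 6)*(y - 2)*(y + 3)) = y - 2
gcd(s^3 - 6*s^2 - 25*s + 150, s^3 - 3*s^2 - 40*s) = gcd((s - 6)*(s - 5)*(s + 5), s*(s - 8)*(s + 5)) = s + 5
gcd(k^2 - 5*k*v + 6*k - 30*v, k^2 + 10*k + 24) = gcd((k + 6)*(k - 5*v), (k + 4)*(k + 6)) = k + 6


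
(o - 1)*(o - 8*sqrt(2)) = o^2 - 8*sqrt(2)*o - o + 8*sqrt(2)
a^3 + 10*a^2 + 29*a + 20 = (a + 1)*(a + 4)*(a + 5)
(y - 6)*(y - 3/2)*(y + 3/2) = y^3 - 6*y^2 - 9*y/4 + 27/2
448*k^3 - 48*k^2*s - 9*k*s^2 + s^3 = (-8*k + s)^2*(7*k + s)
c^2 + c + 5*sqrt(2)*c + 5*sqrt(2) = (c + 1)*(c + 5*sqrt(2))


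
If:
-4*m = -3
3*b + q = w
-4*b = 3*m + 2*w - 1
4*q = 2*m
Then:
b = -1/5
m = 3/4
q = 3/8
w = -9/40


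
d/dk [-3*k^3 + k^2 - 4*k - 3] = -9*k^2 + 2*k - 4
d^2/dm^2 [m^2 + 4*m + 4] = 2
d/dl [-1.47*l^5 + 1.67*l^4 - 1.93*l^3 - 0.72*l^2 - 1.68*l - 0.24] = -7.35*l^4 + 6.68*l^3 - 5.79*l^2 - 1.44*l - 1.68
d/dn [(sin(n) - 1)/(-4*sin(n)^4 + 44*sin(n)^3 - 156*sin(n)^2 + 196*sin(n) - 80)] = (3*sin(n)^2 - 20*sin(n) + 29)*cos(n)/(4*(sin(n) - 5)^2*(sin(n) - 4)^2*(sin(n) - 1)^2)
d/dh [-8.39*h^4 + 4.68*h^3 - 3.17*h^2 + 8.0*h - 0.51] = -33.56*h^3 + 14.04*h^2 - 6.34*h + 8.0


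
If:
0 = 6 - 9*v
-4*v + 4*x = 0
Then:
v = 2/3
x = 2/3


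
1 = 1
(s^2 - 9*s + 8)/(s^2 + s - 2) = (s - 8)/(s + 2)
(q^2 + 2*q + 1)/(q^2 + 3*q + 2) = (q + 1)/(q + 2)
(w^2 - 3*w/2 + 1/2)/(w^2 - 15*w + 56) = (2*w^2 - 3*w + 1)/(2*(w^2 - 15*w + 56))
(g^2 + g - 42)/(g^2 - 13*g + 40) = (g^2 + g - 42)/(g^2 - 13*g + 40)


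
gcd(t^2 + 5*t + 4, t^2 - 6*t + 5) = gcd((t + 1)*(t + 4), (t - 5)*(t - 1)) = 1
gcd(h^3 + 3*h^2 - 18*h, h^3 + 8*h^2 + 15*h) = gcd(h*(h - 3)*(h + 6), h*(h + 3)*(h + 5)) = h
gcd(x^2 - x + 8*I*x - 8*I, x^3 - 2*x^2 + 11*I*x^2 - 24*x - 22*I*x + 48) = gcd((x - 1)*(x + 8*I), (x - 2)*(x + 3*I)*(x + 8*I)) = x + 8*I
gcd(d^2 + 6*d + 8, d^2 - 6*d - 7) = 1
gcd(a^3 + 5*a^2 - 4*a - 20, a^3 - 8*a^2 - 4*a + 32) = a^2 - 4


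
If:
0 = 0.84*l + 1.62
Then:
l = -1.93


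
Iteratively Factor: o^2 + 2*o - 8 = (o - 2)*(o + 4)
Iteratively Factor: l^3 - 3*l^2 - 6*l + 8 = (l - 1)*(l^2 - 2*l - 8) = (l - 1)*(l + 2)*(l - 4)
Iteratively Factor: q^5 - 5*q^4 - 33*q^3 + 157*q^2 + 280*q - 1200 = (q - 5)*(q^4 - 33*q^2 - 8*q + 240) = (q - 5)*(q - 3)*(q^3 + 3*q^2 - 24*q - 80) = (q - 5)*(q - 3)*(q + 4)*(q^2 - q - 20) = (q - 5)*(q - 3)*(q + 4)^2*(q - 5)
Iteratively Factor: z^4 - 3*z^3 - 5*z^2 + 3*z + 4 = (z + 1)*(z^3 - 4*z^2 - z + 4) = (z - 4)*(z + 1)*(z^2 - 1) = (z - 4)*(z - 1)*(z + 1)*(z + 1)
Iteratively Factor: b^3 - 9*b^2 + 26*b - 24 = (b - 2)*(b^2 - 7*b + 12) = (b - 4)*(b - 2)*(b - 3)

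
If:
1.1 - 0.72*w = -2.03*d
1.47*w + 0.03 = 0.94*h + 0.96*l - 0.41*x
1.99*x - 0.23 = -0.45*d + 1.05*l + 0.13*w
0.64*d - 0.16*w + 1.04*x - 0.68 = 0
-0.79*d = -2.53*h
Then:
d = -0.35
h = -0.11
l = 1.37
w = 0.54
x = 0.95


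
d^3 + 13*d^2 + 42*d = d*(d + 6)*(d + 7)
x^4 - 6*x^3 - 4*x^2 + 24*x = x*(x - 6)*(x - 2)*(x + 2)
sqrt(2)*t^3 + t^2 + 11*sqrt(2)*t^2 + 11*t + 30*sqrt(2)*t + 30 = (t + 5)*(t + 6)*(sqrt(2)*t + 1)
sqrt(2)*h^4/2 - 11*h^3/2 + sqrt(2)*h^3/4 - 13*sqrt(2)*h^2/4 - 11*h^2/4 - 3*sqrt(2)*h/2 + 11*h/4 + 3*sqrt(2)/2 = (h/2 + 1/2)*(h - 1/2)*(h - 6*sqrt(2))*(sqrt(2)*h + 1)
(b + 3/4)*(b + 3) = b^2 + 15*b/4 + 9/4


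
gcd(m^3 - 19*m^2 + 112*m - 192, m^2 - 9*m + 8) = m - 8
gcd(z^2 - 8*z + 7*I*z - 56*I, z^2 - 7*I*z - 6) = 1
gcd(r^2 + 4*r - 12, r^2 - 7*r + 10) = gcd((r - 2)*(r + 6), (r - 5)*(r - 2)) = r - 2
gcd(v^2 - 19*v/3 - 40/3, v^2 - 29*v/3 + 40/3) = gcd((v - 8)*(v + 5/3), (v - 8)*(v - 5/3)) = v - 8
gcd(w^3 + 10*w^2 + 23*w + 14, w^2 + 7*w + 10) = w + 2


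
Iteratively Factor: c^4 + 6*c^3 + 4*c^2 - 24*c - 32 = (c - 2)*(c^3 + 8*c^2 + 20*c + 16) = (c - 2)*(c + 4)*(c^2 + 4*c + 4) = (c - 2)*(c + 2)*(c + 4)*(c + 2)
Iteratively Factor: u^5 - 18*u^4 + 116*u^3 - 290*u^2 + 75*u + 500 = (u - 5)*(u^4 - 13*u^3 + 51*u^2 - 35*u - 100) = (u - 5)*(u - 4)*(u^3 - 9*u^2 + 15*u + 25) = (u - 5)*(u - 4)*(u + 1)*(u^2 - 10*u + 25) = (u - 5)^2*(u - 4)*(u + 1)*(u - 5)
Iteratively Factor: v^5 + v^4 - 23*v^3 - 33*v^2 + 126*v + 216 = (v + 3)*(v^4 - 2*v^3 - 17*v^2 + 18*v + 72) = (v + 3)^2*(v^3 - 5*v^2 - 2*v + 24) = (v - 3)*(v + 3)^2*(v^2 - 2*v - 8) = (v - 3)*(v + 2)*(v + 3)^2*(v - 4)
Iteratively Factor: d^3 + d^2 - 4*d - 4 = (d + 1)*(d^2 - 4) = (d - 2)*(d + 1)*(d + 2)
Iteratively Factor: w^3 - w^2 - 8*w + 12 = (w - 2)*(w^2 + w - 6) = (w - 2)*(w + 3)*(w - 2)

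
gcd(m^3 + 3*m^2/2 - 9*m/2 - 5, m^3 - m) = m + 1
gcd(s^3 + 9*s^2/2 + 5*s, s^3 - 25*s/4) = s^2 + 5*s/2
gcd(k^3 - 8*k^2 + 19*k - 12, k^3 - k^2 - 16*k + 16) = k^2 - 5*k + 4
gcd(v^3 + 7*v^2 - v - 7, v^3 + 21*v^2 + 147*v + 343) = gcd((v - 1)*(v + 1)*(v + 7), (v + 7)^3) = v + 7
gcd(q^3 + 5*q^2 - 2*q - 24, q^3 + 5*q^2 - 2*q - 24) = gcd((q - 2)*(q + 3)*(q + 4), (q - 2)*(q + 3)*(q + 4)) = q^3 + 5*q^2 - 2*q - 24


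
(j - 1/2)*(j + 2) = j^2 + 3*j/2 - 1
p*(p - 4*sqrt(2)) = p^2 - 4*sqrt(2)*p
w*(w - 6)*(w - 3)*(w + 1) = w^4 - 8*w^3 + 9*w^2 + 18*w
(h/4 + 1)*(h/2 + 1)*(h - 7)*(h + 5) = h^4/8 + h^3/2 - 39*h^2/8 - 113*h/4 - 35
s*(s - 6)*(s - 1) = s^3 - 7*s^2 + 6*s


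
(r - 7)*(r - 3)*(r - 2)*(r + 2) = r^4 - 10*r^3 + 17*r^2 + 40*r - 84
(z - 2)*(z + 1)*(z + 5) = z^3 + 4*z^2 - 7*z - 10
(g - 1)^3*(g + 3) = g^4 - 6*g^2 + 8*g - 3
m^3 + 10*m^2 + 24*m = m*(m + 4)*(m + 6)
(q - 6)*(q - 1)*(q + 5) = q^3 - 2*q^2 - 29*q + 30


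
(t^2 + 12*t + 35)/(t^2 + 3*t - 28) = (t + 5)/(t - 4)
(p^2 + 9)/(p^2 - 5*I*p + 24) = (p - 3*I)/(p - 8*I)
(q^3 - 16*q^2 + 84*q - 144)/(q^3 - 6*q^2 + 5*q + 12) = (q^2 - 12*q + 36)/(q^2 - 2*q - 3)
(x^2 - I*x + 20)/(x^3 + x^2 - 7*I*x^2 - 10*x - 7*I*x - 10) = (x + 4*I)/(x^2 + x*(1 - 2*I) - 2*I)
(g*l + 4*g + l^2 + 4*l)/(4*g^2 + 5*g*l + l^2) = (l + 4)/(4*g + l)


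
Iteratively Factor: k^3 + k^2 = (k)*(k^2 + k) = k^2*(k + 1)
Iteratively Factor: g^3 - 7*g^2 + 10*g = (g)*(g^2 - 7*g + 10) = g*(g - 5)*(g - 2)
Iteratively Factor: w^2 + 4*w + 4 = (w + 2)*(w + 2)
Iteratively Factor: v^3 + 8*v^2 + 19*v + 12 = (v + 3)*(v^2 + 5*v + 4) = (v + 1)*(v + 3)*(v + 4)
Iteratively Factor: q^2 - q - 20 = (q - 5)*(q + 4)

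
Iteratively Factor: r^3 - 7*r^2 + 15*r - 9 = (r - 1)*(r^2 - 6*r + 9) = (r - 3)*(r - 1)*(r - 3)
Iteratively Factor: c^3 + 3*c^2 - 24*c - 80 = (c + 4)*(c^2 - c - 20) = (c + 4)^2*(c - 5)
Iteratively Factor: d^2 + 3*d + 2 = (d + 2)*(d + 1)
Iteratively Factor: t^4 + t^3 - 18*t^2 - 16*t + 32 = (t + 4)*(t^3 - 3*t^2 - 6*t + 8) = (t - 1)*(t + 4)*(t^2 - 2*t - 8) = (t - 1)*(t + 2)*(t + 4)*(t - 4)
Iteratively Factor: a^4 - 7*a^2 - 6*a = (a + 1)*(a^3 - a^2 - 6*a) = a*(a + 1)*(a^2 - a - 6) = a*(a + 1)*(a + 2)*(a - 3)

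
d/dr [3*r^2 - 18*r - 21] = 6*r - 18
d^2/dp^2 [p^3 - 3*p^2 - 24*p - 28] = 6*p - 6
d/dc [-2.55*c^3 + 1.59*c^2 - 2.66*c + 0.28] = -7.65*c^2 + 3.18*c - 2.66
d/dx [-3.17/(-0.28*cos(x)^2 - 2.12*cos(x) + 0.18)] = (1.7752*cos(x) + 6.7204)*sin(x)/(0.28*cos(x)^2 + 2.12*cos(x) - 0.18)^2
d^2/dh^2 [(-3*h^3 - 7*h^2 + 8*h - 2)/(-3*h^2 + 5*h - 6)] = 4*(27*h^3 - 297*h^2 + 333*h + 13)/(27*h^6 - 135*h^5 + 387*h^4 - 665*h^3 + 774*h^2 - 540*h + 216)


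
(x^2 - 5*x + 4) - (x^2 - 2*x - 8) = 12 - 3*x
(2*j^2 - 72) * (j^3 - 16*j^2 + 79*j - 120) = 2*j^5 - 32*j^4 + 86*j^3 + 912*j^2 - 5688*j + 8640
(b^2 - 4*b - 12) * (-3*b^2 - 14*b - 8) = -3*b^4 - 2*b^3 + 84*b^2 + 200*b + 96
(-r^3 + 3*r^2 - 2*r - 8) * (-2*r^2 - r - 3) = 2*r^5 - 5*r^4 + 4*r^3 + 9*r^2 + 14*r + 24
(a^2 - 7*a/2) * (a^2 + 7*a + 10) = a^4 + 7*a^3/2 - 29*a^2/2 - 35*a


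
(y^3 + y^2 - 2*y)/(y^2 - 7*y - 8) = y*(-y^2 - y + 2)/(-y^2 + 7*y + 8)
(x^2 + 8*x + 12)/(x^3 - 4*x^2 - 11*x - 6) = (x^2 + 8*x + 12)/(x^3 - 4*x^2 - 11*x - 6)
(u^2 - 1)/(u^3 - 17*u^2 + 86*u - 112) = (u^2 - 1)/(u^3 - 17*u^2 + 86*u - 112)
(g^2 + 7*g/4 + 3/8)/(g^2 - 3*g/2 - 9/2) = (g + 1/4)/(g - 3)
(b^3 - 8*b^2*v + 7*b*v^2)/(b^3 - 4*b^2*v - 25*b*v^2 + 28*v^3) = b/(b + 4*v)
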